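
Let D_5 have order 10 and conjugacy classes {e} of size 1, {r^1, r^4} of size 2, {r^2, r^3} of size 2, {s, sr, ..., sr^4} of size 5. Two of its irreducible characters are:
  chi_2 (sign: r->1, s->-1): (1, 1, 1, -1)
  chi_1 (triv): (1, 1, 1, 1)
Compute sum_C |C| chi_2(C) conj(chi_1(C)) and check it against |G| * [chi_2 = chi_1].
Sum = 0; so <chi_2, chi_1> = 0 (distinct irreducibles are orthogonal).

Justification: Compute term by term over conjugacy classes (|C| * chi_2(C) * conj(chi_1(C))):
  1*(1)*conj(1) + 2*(1)*conj(1) + 2*(1)*conj(1) + 5*(-1)*conj(1)
  = (1) + (2) + (2) + (-5)
  = 0.
Dividing by |G| = 10 gives 0/10 = 0, matching the row-orthogonality relation <chi_2, chi_1> = [chi_2 = chi_1].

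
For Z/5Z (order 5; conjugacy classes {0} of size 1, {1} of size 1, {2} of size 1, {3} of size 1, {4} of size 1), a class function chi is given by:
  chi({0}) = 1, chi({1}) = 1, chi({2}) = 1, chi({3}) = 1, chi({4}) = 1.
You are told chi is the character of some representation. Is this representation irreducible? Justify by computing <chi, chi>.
Irreducible: <chi, chi> = 1.

Derivation: <chi, chi> = (1/|G|) sum_C |C| * |chi(C)|^2 = (1/5)[1*|1|^2 + 1*|1|^2 + 1*|1|^2 + 1*|1|^2 + 1*|1|^2]
  = (1/5)[(1) + (1) + (1) + (1) + (1)] = 5/5 = 1.
(Exp terms are combined using exp(i*s)*conj(exp(i*t)) = exp(i*(s-t)), and sums of them are collapsed using the identity that for every m > 1 the m distinct m-th roots of unity sum to 0, e.g. 1 + exp(2*I*pi/3) + exp(-2*I*pi/3) = 0.)
A character is irreducible iff <chi, chi> = 1, so this representation is irreducible.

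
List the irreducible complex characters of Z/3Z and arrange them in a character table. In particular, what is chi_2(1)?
Character table of Z/3Z (irreps indexed chi_0,...,chi_2 with chi_k(m) = zeta_3^(k*m), zeta_3 = exp(2*pi*i/3)):
  irrep \ class  {0} (size 1)  {1} (size 1)    {2} (size 1)  
  chi_0          1             1               1             
  chi_1          1             exp(2*I*pi/3)   exp(-2*I*pi/3)
  chi_2          1             exp(-2*I*pi/3)  exp(2*I*pi/3) 

Spot check: chi_2(1) = zeta_3^(2*1) = zeta_3^2 = exp(-2*I*pi/3).

Z/3Z is abelian, so all 3 irreducible complex representations are 1-dimensional. They are given by chi_k(m) = zeta_3^(k*m) for k = 0,...,2. Row orthogonality: sum_m chi_k(m) conj(chi_l(m)) = 3 * [k = l].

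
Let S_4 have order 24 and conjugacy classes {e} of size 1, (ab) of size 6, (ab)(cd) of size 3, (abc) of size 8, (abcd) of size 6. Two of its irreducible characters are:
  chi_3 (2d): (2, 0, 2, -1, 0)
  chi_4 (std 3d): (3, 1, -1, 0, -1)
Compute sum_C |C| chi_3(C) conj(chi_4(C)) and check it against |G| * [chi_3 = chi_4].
Sum = 0; so <chi_3, chi_4> = 0 (distinct irreducibles are orthogonal).

Solution. Compute term by term over conjugacy classes (|C| * chi_3(C) * conj(chi_4(C))):
  1*(2)*conj(3) + 6*(0)*conj(1) + 3*(2)*conj(-1) + 8*(-1)*conj(0) + 6*(0)*conj(-1)
  = (6) + (0) + (-6) + (0) + (0)
  = 0.
Dividing by |G| = 24 gives 0/24 = 0, matching the row-orthogonality relation <chi_3, chi_4> = [chi_3 = chi_4].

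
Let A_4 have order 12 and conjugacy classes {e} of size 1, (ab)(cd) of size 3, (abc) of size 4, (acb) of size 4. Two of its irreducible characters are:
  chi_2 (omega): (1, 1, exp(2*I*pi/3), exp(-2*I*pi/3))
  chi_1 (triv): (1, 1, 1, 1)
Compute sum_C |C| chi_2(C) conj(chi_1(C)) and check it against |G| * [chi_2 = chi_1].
Sum = 0; so <chi_2, chi_1> = 0 (distinct irreducibles are orthogonal).

Justification: Compute term by term over conjugacy classes (|C| * chi_2(C) * conj(chi_1(C))):
  1*(1)*conj(1) + 3*(1)*conj(1) + 4*(exp(2*I*pi/3))*conj(1) + 4*(exp(-2*I*pi/3))*conj(1)
  = (1) + (3) + (4*exp(2*I*pi/3)) + (4*exp(-2*I*pi/3))
  = 0.
(Exp terms are combined using exp(i*s)*conj(exp(i*t)) = exp(i*(s-t)), and sums of them are collapsed using the identity that for every m > 1 the m distinct m-th roots of unity sum to 0, e.g. 1 + exp(2*I*pi/3) + exp(-2*I*pi/3) = 0.)
Dividing by |G| = 12 gives 0/12 = 0, matching the row-orthogonality relation <chi_2, chi_1> = [chi_2 = chi_1].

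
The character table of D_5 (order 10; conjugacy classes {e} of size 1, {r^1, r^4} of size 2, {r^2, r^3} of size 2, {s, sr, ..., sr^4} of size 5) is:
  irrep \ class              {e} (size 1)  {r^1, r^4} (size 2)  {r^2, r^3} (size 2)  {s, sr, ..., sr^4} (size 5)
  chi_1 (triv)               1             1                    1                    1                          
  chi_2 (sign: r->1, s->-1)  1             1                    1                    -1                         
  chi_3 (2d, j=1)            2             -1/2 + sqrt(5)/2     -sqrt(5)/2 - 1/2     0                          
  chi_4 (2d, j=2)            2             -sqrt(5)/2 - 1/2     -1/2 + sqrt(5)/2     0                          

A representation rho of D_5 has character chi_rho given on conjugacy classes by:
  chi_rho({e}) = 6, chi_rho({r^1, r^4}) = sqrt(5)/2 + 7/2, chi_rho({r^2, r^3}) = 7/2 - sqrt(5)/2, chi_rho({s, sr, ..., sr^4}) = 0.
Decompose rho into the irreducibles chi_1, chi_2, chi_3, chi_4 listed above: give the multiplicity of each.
Multiplicities: chi_1: 2, chi_2: 2, chi_3: 1, chi_4: 0.

Proof sketch: Use <chi_rho, chi> = (1/|G|) sum_C |C| * chi_rho(C) * conj(chi(C)) with |G| = 10 for each irreducible chi in the table:
  <chi_rho, chi_1> = (1/10)[1*(6)*conj(1) + 2*(sqrt(5)/2 + 7/2)*conj(1) + 2*(7/2 - sqrt(5)/2)*conj(1) + 5*(0)*conj(1)]
      = (1/10)[(6) + (sqrt(5) + 7) + (7 - sqrt(5)) + (0)] = 20/10 = 2
  <chi_rho, chi_2> = (1/10)[1*(6)*conj(1) + 2*(sqrt(5)/2 + 7/2)*conj(1) + 2*(7/2 - sqrt(5)/2)*conj(1) + 5*(0)*conj(-1)]
      = (1/10)[(6) + (sqrt(5) + 7) + (7 - sqrt(5)) + (0)] = 20/10 = 2
  <chi_rho, chi_3> = (1/10)[1*(6)*conj(2) + 2*(sqrt(5)/2 + 7/2)*conj(-1/2 + sqrt(5)/2) + 2*(7/2 - sqrt(5)/2)*conj(-sqrt(5)/2 - 1/2) + 5*(0)*conj(0)]
      = (1/10)[(12) + (-1 + 3*sqrt(5)) + (-3*sqrt(5) - 1) + (0)] = 10/10 = 1
  <chi_rho, chi_4> = (1/10)[1*(6)*conj(2) + 2*(sqrt(5)/2 + 7/2)*conj(-sqrt(5)/2 - 1/2) + 2*(7/2 - sqrt(5)/2)*conj(-1/2 + sqrt(5)/2) + 5*(0)*conj(0)]
      = (1/10)[(12) + (-4*sqrt(5) - 6) + (-6 + 4*sqrt(5)) + (0)] = 0/10 = 0
Dimension check: dim(rho) = sum (mult * dim) = 2*1 + 2*1 + 1*2 + 0*2 = 6 = chi_rho(e) = 6.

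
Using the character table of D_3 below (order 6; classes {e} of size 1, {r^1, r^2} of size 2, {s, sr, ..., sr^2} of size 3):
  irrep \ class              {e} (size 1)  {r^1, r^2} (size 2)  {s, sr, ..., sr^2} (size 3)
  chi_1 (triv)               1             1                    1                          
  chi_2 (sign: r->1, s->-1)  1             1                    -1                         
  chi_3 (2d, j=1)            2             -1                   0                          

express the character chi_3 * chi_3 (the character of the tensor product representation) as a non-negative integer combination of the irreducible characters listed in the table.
chi_3 tensor chi_3 = chi_1 + chi_2 + chi_3 (all other irreducibles have multiplicity 0).

Proof sketch: The character of a tensor product is the pointwise product (chi_3 * chi_3)(C) = chi_3(C) * chi_3(C):
  {e}: (2)*(2), {r^1, r^2}: (-1)*(-1), {s, sr, ..., sr^2}: (0)*(0)
so (chi_3 * chi_3) takes values
  {e} -> 4, {r^1, r^2} -> 1, {s, sr, ..., sr^2} -> 0.
Now take the inner product of this character with each irreducible chi from the table, <chi_3*chi_3, chi> = (1/6) sum_C |C| (chi_3*chi_3)(C) conj(chi(C)):
  <chi_3*chi_3, chi_1> = (1/6)[1*(4)*conj(1) + 2*(1)*conj(1) + 3*(0)*conj(1)]
      = (1/6)[(4) + (2) + (0)] = 6/6 = 1
  <chi_3*chi_3, chi_2> = (1/6)[1*(4)*conj(1) + 2*(1)*conj(1) + 3*(0)*conj(-1)]
      = (1/6)[(4) + (2) + (0)] = 6/6 = 1
  <chi_3*chi_3, chi_3> = (1/6)[1*(4)*conj(2) + 2*(1)*conj(-1) + 3*(0)*conj(0)]
      = (1/6)[(8) + (-2) + (0)] = 6/6 = 1
Hence the multiplicities are chi_1: 1, chi_2: 1, chi_3: 1. Dimension check: dim(chi_3)*dim(chi_3) = 2*2 = 4 and sum (mult * dim) = 1*1 + 1*1 + 1*2 = 4.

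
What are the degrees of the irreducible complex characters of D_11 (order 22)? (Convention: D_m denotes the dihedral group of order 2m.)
Dimensions: 1, 1, 2, 2, 2, 2, 2

Derivation: There are 7 irreducibles (= number of conjugacy classes). Their dimensions d_i satisfy sum d_i^2 = |G| = 22: 1 + 1 + 4 + 4 + 4 + 4 + 4 = 22.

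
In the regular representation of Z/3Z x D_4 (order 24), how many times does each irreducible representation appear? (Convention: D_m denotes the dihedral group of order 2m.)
Each irreducible V_i of dimension d_i appears with multiplicity d_i, i.e. rho_reg = (direct sum over all irreducibles V_i) d_i V_i. The irreducible dimensions for Z/3Z x D_4 are 1, 1, 1, 1, 1, 1, 1, 1, 1, 1, 1, 1, 2, 2, 2: 12 irreducibles of dimension 1, each with multiplicity 1; 3 irreducibles of dimension 2, each with multiplicity 2. Total dimension 12*1*1 + 3*2*2 = 24 = |G|.

General theorem: in the regular representation of a finite group G, each irreducible appears with multiplicity equal to its dimension. Check: dim(rho_reg) = sum d_i^2 = 1 + 1 + 1 + 1 + 1 + 1 + 1 + 1 + 1 + 1 + 1 + 1 + 4 + 4 + 4 = 24 = |G|.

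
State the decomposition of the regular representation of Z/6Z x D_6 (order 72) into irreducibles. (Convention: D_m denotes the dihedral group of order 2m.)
Each irreducible V_i of dimension d_i appears with multiplicity d_i, i.e. rho_reg = (direct sum over all irreducibles V_i) d_i V_i. The irreducible dimensions for Z/6Z x D_6 are 1, 1, 1, 1, 1, 1, 1, 1, 1, 1, 1, 1, 1, 1, 1, 1, 1, 1, 1, 1, 1, 1, 1, 1, 2, 2, 2, 2, 2, 2, 2, 2, 2, 2, 2, 2: 24 irreducibles of dimension 1, each with multiplicity 1; 12 irreducibles of dimension 2, each with multiplicity 2. Total dimension 24*1*1 + 12*2*2 = 72 = |G|.

Argument: General theorem: in the regular representation of a finite group G, each irreducible appears with multiplicity equal to its dimension. Check: dim(rho_reg) = sum d_i^2 = 1 + 1 + 1 + 1 + 1 + 1 + 1 + 1 + 1 + 1 + 1 + 1 + 1 + 1 + 1 + 1 + 1 + 1 + 1 + 1 + 1 + 1 + 1 + 1 + 4 + 4 + 4 + 4 + 4 + 4 + 4 + 4 + 4 + 4 + 4 + 4 = 72 = |G|.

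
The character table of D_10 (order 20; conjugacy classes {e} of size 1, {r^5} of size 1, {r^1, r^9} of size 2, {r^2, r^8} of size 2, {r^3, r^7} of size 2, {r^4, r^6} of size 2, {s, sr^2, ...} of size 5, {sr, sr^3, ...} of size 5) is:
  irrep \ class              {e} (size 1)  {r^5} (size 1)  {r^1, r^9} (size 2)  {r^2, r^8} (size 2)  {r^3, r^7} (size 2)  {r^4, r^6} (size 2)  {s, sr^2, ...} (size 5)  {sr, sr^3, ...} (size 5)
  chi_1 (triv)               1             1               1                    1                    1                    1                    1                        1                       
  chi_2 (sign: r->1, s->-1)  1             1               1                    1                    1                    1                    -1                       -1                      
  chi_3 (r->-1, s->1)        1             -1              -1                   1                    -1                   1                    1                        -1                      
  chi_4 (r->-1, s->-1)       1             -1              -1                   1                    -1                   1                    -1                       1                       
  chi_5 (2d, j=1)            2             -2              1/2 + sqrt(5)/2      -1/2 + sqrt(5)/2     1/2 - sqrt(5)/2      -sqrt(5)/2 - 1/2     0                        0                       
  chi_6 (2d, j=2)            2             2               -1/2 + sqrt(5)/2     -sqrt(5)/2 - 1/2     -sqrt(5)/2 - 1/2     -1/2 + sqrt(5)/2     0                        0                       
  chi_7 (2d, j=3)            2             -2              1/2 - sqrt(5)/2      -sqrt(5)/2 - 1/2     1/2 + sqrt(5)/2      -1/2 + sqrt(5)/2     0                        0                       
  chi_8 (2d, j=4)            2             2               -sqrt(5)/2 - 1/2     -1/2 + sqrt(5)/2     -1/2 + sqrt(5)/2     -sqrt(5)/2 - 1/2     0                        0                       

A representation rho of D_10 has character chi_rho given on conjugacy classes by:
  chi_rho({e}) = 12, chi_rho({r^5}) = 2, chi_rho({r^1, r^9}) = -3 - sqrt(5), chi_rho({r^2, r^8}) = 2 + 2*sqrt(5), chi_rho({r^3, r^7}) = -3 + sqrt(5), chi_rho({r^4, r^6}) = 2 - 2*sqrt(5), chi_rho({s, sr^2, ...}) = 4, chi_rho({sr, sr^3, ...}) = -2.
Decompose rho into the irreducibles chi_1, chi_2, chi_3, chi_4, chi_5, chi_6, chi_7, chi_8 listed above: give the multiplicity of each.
Multiplicities: chi_1: 1, chi_2: 0, chi_3: 3, chi_4: 0, chi_5: 1, chi_6: 0, chi_7: 0, chi_8: 3.

Justification: Use <chi_rho, chi> = (1/|G|) sum_C |C| * chi_rho(C) * conj(chi(C)) with |G| = 20 for each irreducible chi in the table:
  <chi_rho, chi_1> = (1/20)[1*(12)*conj(1) + 1*(2)*conj(1) + 2*(-3 - sqrt(5))*conj(1) + 2*(2 + 2*sqrt(5))*conj(1) + 2*(-3 + sqrt(5))*conj(1) + 2*(2 - 2*sqrt(5))*conj(1) + 5*(4)*conj(1) + 5*(-2)*conj(1)]
      = (1/20)[(12) + (2) + (-6 - 2*sqrt(5)) + (4 + 4*sqrt(5)) + (-6 + 2*sqrt(5)) + (4 - 4*sqrt(5)) + (20) + (-10)] = 20/20 = 1
  <chi_rho, chi_2> = (1/20)[1*(12)*conj(1) + 1*(2)*conj(1) + 2*(-3 - sqrt(5))*conj(1) + 2*(2 + 2*sqrt(5))*conj(1) + 2*(-3 + sqrt(5))*conj(1) + 2*(2 - 2*sqrt(5))*conj(1) + 5*(4)*conj(-1) + 5*(-2)*conj(-1)]
      = (1/20)[(12) + (2) + (-6 - 2*sqrt(5)) + (4 + 4*sqrt(5)) + (-6 + 2*sqrt(5)) + (4 - 4*sqrt(5)) + (-20) + (10)] = 0/20 = 0
  <chi_rho, chi_3> = (1/20)[1*(12)*conj(1) + 1*(2)*conj(-1) + 2*(-3 - sqrt(5))*conj(-1) + 2*(2 + 2*sqrt(5))*conj(1) + 2*(-3 + sqrt(5))*conj(-1) + 2*(2 - 2*sqrt(5))*conj(1) + 5*(4)*conj(1) + 5*(-2)*conj(-1)]
      = (1/20)[(12) + (-2) + (2*sqrt(5) + 6) + (4 + 4*sqrt(5)) + (6 - 2*sqrt(5)) + (4 - 4*sqrt(5)) + (20) + (10)] = 60/20 = 3
  <chi_rho, chi_4> = (1/20)[1*(12)*conj(1) + 1*(2)*conj(-1) + 2*(-3 - sqrt(5))*conj(-1) + 2*(2 + 2*sqrt(5))*conj(1) + 2*(-3 + sqrt(5))*conj(-1) + 2*(2 - 2*sqrt(5))*conj(1) + 5*(4)*conj(-1) + 5*(-2)*conj(1)]
      = (1/20)[(12) + (-2) + (2*sqrt(5) + 6) + (4 + 4*sqrt(5)) + (6 - 2*sqrt(5)) + (4 - 4*sqrt(5)) + (-20) + (-10)] = 0/20 = 0
  <chi_rho, chi_5> = (1/20)[1*(12)*conj(2) + 1*(2)*conj(-2) + 2*(-3 - sqrt(5))*conj(1/2 + sqrt(5)/2) + 2*(2 + 2*sqrt(5))*conj(-1/2 + sqrt(5)/2) + 2*(-3 + sqrt(5))*conj(1/2 - sqrt(5)/2) + 2*(2 - 2*sqrt(5))*conj(-sqrt(5)/2 - 1/2) + 5*(4)*conj(0) + 5*(-2)*conj(0)]
      = (1/20)[(24) + (-4) + (-4*sqrt(5) - 8) + (8) + (-8 + 4*sqrt(5)) + (8) + (0) + (0)] = 20/20 = 1
  <chi_rho, chi_6> = (1/20)[1*(12)*conj(2) + 1*(2)*conj(2) + 2*(-3 - sqrt(5))*conj(-1/2 + sqrt(5)/2) + 2*(2 + 2*sqrt(5))*conj(-sqrt(5)/2 - 1/2) + 2*(-3 + sqrt(5))*conj(-sqrt(5)/2 - 1/2) + 2*(2 - 2*sqrt(5))*conj(-1/2 + sqrt(5)/2) + 5*(4)*conj(0) + 5*(-2)*conj(0)]
      = (1/20)[(24) + (4) + (-2*sqrt(5) - 2) + (-12 - 4*sqrt(5)) + (-2 + 2*sqrt(5)) + (-12 + 4*sqrt(5)) + (0) + (0)] = 0/20 = 0
  <chi_rho, chi_7> = (1/20)[1*(12)*conj(2) + 1*(2)*conj(-2) + 2*(-3 - sqrt(5))*conj(1/2 - sqrt(5)/2) + 2*(2 + 2*sqrt(5))*conj(-sqrt(5)/2 - 1/2) + 2*(-3 + sqrt(5))*conj(1/2 + sqrt(5)/2) + 2*(2 - 2*sqrt(5))*conj(-1/2 + sqrt(5)/2) + 5*(4)*conj(0) + 5*(-2)*conj(0)]
      = (1/20)[(24) + (-4) + (2 + 2*sqrt(5)) + (-12 - 4*sqrt(5)) + (2 - 2*sqrt(5)) + (-12 + 4*sqrt(5)) + (0) + (0)] = 0/20 = 0
  <chi_rho, chi_8> = (1/20)[1*(12)*conj(2) + 1*(2)*conj(2) + 2*(-3 - sqrt(5))*conj(-sqrt(5)/2 - 1/2) + 2*(2 + 2*sqrt(5))*conj(-1/2 + sqrt(5)/2) + 2*(-3 + sqrt(5))*conj(-1/2 + sqrt(5)/2) + 2*(2 - 2*sqrt(5))*conj(-sqrt(5)/2 - 1/2) + 5*(4)*conj(0) + 5*(-2)*conj(0)]
      = (1/20)[(24) + (4) + (8 + 4*sqrt(5)) + (8) + (8 - 4*sqrt(5)) + (8) + (0) + (0)] = 60/20 = 3
Dimension check: dim(rho) = sum (mult * dim) = 1*1 + 0*1 + 3*1 + 0*1 + 1*2 + 0*2 + 0*2 + 3*2 = 12 = chi_rho(e) = 12.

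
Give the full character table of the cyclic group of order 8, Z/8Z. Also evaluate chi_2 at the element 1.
Character table of Z/8Z (irreps indexed chi_0,...,chi_7 with chi_k(m) = zeta_8^(k*m), zeta_8 = exp(2*pi*i/8)):
  irrep \ class  {0} (size 1)  {1} (size 1)    {2} (size 1)  {3} (size 1)    {4} (size 1)  {5} (size 1)    {6} (size 1)  {7} (size 1)  
  chi_0          1             1               1             1               1             1               1             1             
  chi_1          1             exp(I*pi/4)     I             exp(3*I*pi/4)   -1            exp(-3*I*pi/4)  -I            exp(-I*pi/4)  
  chi_2          1             I               -1            -I              1             I               -1            -I            
  chi_3          1             exp(3*I*pi/4)   -I            exp(I*pi/4)     -1            exp(-I*pi/4)    I             exp(-3*I*pi/4)
  chi_4          1             -1              1             -1              1             -1              1             -1            
  chi_5          1             exp(-3*I*pi/4)  I             exp(-I*pi/4)    -1            exp(I*pi/4)     -I            exp(3*I*pi/4) 
  chi_6          1             -I              -1            I               1             -I              -1            I             
  chi_7          1             exp(-I*pi/4)    -I            exp(-3*I*pi/4)  -1            exp(3*I*pi/4)   I             exp(I*pi/4)   

Spot check: chi_2(1) = zeta_8^(2*1) = zeta_8^2 = I.

Proof sketch: Z/8Z is abelian, so all 8 irreducible complex representations are 1-dimensional. They are given by chi_k(m) = zeta_8^(k*m) for k = 0,...,7. Row orthogonality: sum_m chi_k(m) conj(chi_l(m)) = 8 * [k = l].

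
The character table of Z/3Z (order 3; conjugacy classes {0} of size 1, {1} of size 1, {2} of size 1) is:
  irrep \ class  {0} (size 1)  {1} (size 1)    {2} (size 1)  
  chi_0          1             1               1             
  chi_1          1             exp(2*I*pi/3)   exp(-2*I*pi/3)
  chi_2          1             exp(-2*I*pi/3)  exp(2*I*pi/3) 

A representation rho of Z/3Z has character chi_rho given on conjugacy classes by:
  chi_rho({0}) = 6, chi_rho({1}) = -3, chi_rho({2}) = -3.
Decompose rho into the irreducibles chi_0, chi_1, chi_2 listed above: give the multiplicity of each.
Multiplicities: chi_0: 0, chi_1: 3, chi_2: 3.

Working: Use <chi_rho, chi> = (1/|G|) sum_C |C| * chi_rho(C) * conj(chi(C)) with |G| = 3 for each irreducible chi in the table:
  <chi_rho, chi_0> = (1/3)[1*(6)*conj(1) + 1*(-3)*conj(1) + 1*(-3)*conj(1)]
      = (1/3)[(6) + (-3) + (-3)] = 0/3 = 0
  <chi_rho, chi_1> = (1/3)[1*(6)*conj(1) + 1*(-3)*conj(exp(2*I*pi/3)) + 1*(-3)*conj(exp(-2*I*pi/3))]
      = (1/3)[(6) + (3 + 3*exp(2*I*pi/3)) + (3 + 3*exp(-2*I*pi/3))] = 9/3 = 3
  <chi_rho, chi_2> = (1/3)[1*(6)*conj(1) + 1*(-3)*conj(exp(-2*I*pi/3)) + 1*(-3)*conj(exp(2*I*pi/3))]
      = (1/3)[(6) + (3 + 3*exp(-2*I*pi/3)) + (3 + 3*exp(2*I*pi/3))] = 9/3 = 3
(Exp terms are combined using exp(i*s)*conj(exp(i*t)) = exp(i*(s-t)), and sums of them are collapsed using the identity that for every m > 1 the m distinct m-th roots of unity sum to 0, e.g. 1 + exp(2*I*pi/3) + exp(-2*I*pi/3) = 0.)
Dimension check: dim(rho) = sum (mult * dim) = 0*1 + 3*1 + 3*1 = 6 = chi_rho(e) = 6.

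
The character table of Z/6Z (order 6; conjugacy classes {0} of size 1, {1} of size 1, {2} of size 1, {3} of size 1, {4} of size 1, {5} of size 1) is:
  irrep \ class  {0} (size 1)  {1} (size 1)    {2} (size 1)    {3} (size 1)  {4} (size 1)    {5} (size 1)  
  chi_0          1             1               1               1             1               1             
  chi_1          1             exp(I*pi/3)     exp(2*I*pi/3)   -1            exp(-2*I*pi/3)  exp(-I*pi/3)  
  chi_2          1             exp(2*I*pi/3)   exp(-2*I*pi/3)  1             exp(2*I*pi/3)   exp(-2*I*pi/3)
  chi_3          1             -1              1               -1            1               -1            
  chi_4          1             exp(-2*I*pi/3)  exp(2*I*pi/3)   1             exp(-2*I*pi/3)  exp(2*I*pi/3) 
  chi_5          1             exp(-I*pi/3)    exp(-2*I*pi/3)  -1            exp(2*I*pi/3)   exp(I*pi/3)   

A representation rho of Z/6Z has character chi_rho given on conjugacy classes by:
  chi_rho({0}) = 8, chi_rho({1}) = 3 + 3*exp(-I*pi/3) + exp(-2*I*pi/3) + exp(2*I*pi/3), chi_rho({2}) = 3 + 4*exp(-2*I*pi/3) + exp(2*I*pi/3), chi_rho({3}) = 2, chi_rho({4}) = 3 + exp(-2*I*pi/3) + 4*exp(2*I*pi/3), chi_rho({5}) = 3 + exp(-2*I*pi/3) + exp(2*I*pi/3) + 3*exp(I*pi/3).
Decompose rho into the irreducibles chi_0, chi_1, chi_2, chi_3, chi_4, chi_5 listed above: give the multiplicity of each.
Multiplicities: chi_0: 3, chi_1: 0, chi_2: 1, chi_3: 0, chi_4: 1, chi_5: 3.

Use <chi_rho, chi> = (1/|G|) sum_C |C| * chi_rho(C) * conj(chi(C)) with |G| = 6 for each irreducible chi in the table:
  <chi_rho, chi_0> = (1/6)[1*(8)*conj(1) + 1*(3 + 3*exp(-I*pi/3) + exp(-2*I*pi/3) + exp(2*I*pi/3))*conj(1) + 1*(3 + 4*exp(-2*I*pi/3) + exp(2*I*pi/3))*conj(1) + 1*(2)*conj(1) + 1*(3 + exp(-2*I*pi/3) + 4*exp(2*I*pi/3))*conj(1) + 1*(3 + exp(-2*I*pi/3) + exp(2*I*pi/3) + 3*exp(I*pi/3))*conj(1)]
      = (1/6)[(8) + (3 + 3*exp(-I*pi/3) + exp(-2*I*pi/3) + exp(2*I*pi/3)) + (3 + 4*exp(-2*I*pi/3) + exp(2*I*pi/3)) + (2) + (3 + exp(-2*I*pi/3) + 4*exp(2*I*pi/3)) + (3 + exp(-2*I*pi/3) + exp(2*I*pi/3) + 3*exp(I*pi/3))] = 18/6 = 3
  <chi_rho, chi_1> = (1/6)[1*(8)*conj(1) + 1*(3 + 3*exp(-I*pi/3) + exp(-2*I*pi/3) + exp(2*I*pi/3))*conj(exp(I*pi/3)) + 1*(3 + 4*exp(-2*I*pi/3) + exp(2*I*pi/3))*conj(exp(2*I*pi/3)) + 1*(2)*conj(-1) + 1*(3 + exp(-2*I*pi/3) + 4*exp(2*I*pi/3))*conj(exp(-2*I*pi/3)) + 1*(3 + exp(-2*I*pi/3) + exp(2*I*pi/3) + 3*exp(I*pi/3))*conj(exp(-I*pi/3))]
      = (1/6)[(8) + (-1 + 3*exp(-2*I*pi/3) + 3*exp(-I*pi/3) + exp(I*pi/3)) + (1 + 3*exp(-2*I*pi/3) + 4*exp(2*I*pi/3)) + (-2) + (1 + 4*exp(-2*I*pi/3) + 3*exp(2*I*pi/3)) + (-1 + exp(-I*pi/3) + 3*exp(2*I*pi/3) + 3*exp(I*pi/3))] = 0/6 = 0
  <chi_rho, chi_2> = (1/6)[1*(8)*conj(1) + 1*(3 + 3*exp(-I*pi/3) + exp(-2*I*pi/3) + exp(2*I*pi/3))*conj(exp(2*I*pi/3)) + 1*(3 + 4*exp(-2*I*pi/3) + exp(2*I*pi/3))*conj(exp(-2*I*pi/3)) + 1*(2)*conj(1) + 1*(3 + exp(-2*I*pi/3) + 4*exp(2*I*pi/3))*conj(exp(2*I*pi/3)) + 1*(3 + exp(-2*I*pi/3) + exp(2*I*pi/3) + 3*exp(I*pi/3))*conj(exp(-2*I*pi/3))]
      = (1/6)[(8) + (-2 + 3*exp(-2*I*pi/3) + exp(2*I*pi/3)) + (4 + exp(-2*I*pi/3) + 3*exp(2*I*pi/3)) + (2) + (4 + 3*exp(-2*I*pi/3) + exp(2*I*pi/3)) + (-2 + exp(-2*I*pi/3) + 3*exp(2*I*pi/3))] = 6/6 = 1
  <chi_rho, chi_3> = (1/6)[1*(8)*conj(1) + 1*(3 + 3*exp(-I*pi/3) + exp(-2*I*pi/3) + exp(2*I*pi/3))*conj(-1) + 1*(3 + 4*exp(-2*I*pi/3) + exp(2*I*pi/3))*conj(1) + 1*(2)*conj(-1) + 1*(3 + exp(-2*I*pi/3) + 4*exp(2*I*pi/3))*conj(1) + 1*(3 + exp(-2*I*pi/3) + exp(2*I*pi/3) + 3*exp(I*pi/3))*conj(-1)]
      = (1/6)[(8) + (-3 - exp(2*I*pi/3) - exp(-2*I*pi/3) - 3*exp(-I*pi/3)) + (3 + 4*exp(-2*I*pi/3) + exp(2*I*pi/3)) + (-2) + (3 + exp(-2*I*pi/3) + 4*exp(2*I*pi/3)) + (-3 - 3*exp(I*pi/3) - exp(2*I*pi/3) - exp(-2*I*pi/3))] = 0/6 = 0
  <chi_rho, chi_4> = (1/6)[1*(8)*conj(1) + 1*(3 + 3*exp(-I*pi/3) + exp(-2*I*pi/3) + exp(2*I*pi/3))*conj(exp(-2*I*pi/3)) + 1*(3 + 4*exp(-2*I*pi/3) + exp(2*I*pi/3))*conj(exp(2*I*pi/3)) + 1*(2)*conj(1) + 1*(3 + exp(-2*I*pi/3) + 4*exp(2*I*pi/3))*conj(exp(-2*I*pi/3)) + 1*(3 + exp(-2*I*pi/3) + exp(2*I*pi/3) + 3*exp(I*pi/3))*conj(exp(2*I*pi/3))]
      = (1/6)[(8) + (1 + exp(-2*I*pi/3) + 3*exp(2*I*pi/3) + 3*exp(I*pi/3)) + (1 + 3*exp(-2*I*pi/3) + 4*exp(2*I*pi/3)) + (2) + (1 + 4*exp(-2*I*pi/3) + 3*exp(2*I*pi/3)) + (1 + 3*exp(-2*I*pi/3) + 3*exp(-I*pi/3) + exp(2*I*pi/3))] = 6/6 = 1
  <chi_rho, chi_5> = (1/6)[1*(8)*conj(1) + 1*(3 + 3*exp(-I*pi/3) + exp(-2*I*pi/3) + exp(2*I*pi/3))*conj(exp(-I*pi/3)) + 1*(3 + 4*exp(-2*I*pi/3) + exp(2*I*pi/3))*conj(exp(-2*I*pi/3)) + 1*(2)*conj(-1) + 1*(3 + exp(-2*I*pi/3) + 4*exp(2*I*pi/3))*conj(exp(2*I*pi/3)) + 1*(3 + exp(-2*I*pi/3) + exp(2*I*pi/3) + 3*exp(I*pi/3))*conj(exp(I*pi/3))]
      = (1/6)[(8) + (2 + exp(-I*pi/3) + 3*exp(I*pi/3)) + (4 + exp(-2*I*pi/3) + 3*exp(2*I*pi/3)) + (-2) + (4 + 3*exp(-2*I*pi/3) + exp(2*I*pi/3)) + (2 + 3*exp(-I*pi/3) + exp(I*pi/3))] = 18/6 = 3
(Exp terms are combined using exp(i*s)*conj(exp(i*t)) = exp(i*(s-t)), and sums of them are collapsed using the identity that for every m > 1 the m distinct m-th roots of unity sum to 0, e.g. 1 + exp(2*I*pi/3) + exp(-2*I*pi/3) = 0.)
Dimension check: dim(rho) = sum (mult * dim) = 3*1 + 0*1 + 1*1 + 0*1 + 1*1 + 3*1 = 8 = chi_rho(e) = 8.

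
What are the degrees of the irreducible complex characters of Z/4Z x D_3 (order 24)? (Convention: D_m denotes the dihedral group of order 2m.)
Dimensions: 1, 1, 1, 1, 1, 1, 1, 1, 2, 2, 2, 2

Justification: There are 12 irreducibles (= number of conjugacy classes). Their dimensions d_i satisfy sum d_i^2 = |G| = 24: 1 + 1 + 1 + 1 + 1 + 1 + 1 + 1 + 4 + 4 + 4 + 4 = 24. (For the product with Z/4Z: each of the 4 1-dim characters of Z/4Z tensors with each irrep of D_3, giving 4 copies of each D_3-dimension.)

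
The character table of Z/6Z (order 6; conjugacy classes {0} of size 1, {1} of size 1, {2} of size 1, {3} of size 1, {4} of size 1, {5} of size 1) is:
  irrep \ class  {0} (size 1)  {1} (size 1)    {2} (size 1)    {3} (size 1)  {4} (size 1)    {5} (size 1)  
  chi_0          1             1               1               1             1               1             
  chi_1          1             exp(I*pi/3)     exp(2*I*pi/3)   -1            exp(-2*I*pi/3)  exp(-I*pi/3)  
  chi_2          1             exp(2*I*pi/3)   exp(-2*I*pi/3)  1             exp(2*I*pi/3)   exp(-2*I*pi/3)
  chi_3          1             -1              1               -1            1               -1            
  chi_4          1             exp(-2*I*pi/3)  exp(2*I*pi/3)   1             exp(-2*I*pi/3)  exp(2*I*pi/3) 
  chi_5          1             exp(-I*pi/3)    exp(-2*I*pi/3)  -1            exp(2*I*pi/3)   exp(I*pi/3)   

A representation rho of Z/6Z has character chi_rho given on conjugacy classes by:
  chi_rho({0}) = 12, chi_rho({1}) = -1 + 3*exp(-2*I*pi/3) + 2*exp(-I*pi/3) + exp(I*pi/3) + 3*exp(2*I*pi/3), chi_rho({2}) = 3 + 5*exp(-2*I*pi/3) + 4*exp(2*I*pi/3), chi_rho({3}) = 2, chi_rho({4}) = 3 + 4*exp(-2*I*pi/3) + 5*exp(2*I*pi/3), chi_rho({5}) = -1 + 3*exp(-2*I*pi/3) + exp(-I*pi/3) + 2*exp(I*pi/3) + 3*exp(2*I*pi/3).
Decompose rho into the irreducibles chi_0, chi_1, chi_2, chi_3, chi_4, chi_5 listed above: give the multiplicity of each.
Multiplicities: chi_0: 1, chi_1: 1, chi_2: 3, chi_3: 2, chi_4: 3, chi_5: 2.

Reasoning: Use <chi_rho, chi> = (1/|G|) sum_C |C| * chi_rho(C) * conj(chi(C)) with |G| = 6 for each irreducible chi in the table:
  <chi_rho, chi_0> = (1/6)[1*(12)*conj(1) + 1*(-1 + 3*exp(-2*I*pi/3) + 2*exp(-I*pi/3) + exp(I*pi/3) + 3*exp(2*I*pi/3))*conj(1) + 1*(3 + 5*exp(-2*I*pi/3) + 4*exp(2*I*pi/3))*conj(1) + 1*(2)*conj(1) + 1*(3 + 4*exp(-2*I*pi/3) + 5*exp(2*I*pi/3))*conj(1) + 1*(-1 + 3*exp(-2*I*pi/3) + exp(-I*pi/3) + 2*exp(I*pi/3) + 3*exp(2*I*pi/3))*conj(1)]
      = (1/6)[(12) + (-1 + 3*exp(-2*I*pi/3) + 2*exp(-I*pi/3) + exp(I*pi/3) + 3*exp(2*I*pi/3)) + (3 + 5*exp(-2*I*pi/3) + 4*exp(2*I*pi/3)) + (2) + (3 + 4*exp(-2*I*pi/3) + 5*exp(2*I*pi/3)) + (-1 + 3*exp(-2*I*pi/3) + exp(-I*pi/3) + 2*exp(I*pi/3) + 3*exp(2*I*pi/3))] = 6/6 = 1
  <chi_rho, chi_1> = (1/6)[1*(12)*conj(1) + 1*(-1 + 3*exp(-2*I*pi/3) + 2*exp(-I*pi/3) + exp(I*pi/3) + 3*exp(2*I*pi/3))*conj(exp(I*pi/3)) + 1*(3 + 5*exp(-2*I*pi/3) + 4*exp(2*I*pi/3))*conj(exp(2*I*pi/3)) + 1*(2)*conj(-1) + 1*(3 + 4*exp(-2*I*pi/3) + 5*exp(2*I*pi/3))*conj(exp(-2*I*pi/3)) + 1*(-1 + 3*exp(-2*I*pi/3) + exp(-I*pi/3) + 2*exp(I*pi/3) + 3*exp(2*I*pi/3))*conj(exp(-I*pi/3))]
      = (1/6)[(12) + (-2 + 2*exp(-2*I*pi/3) - exp(-I*pi/3) + 3*exp(I*pi/3)) + (4 + 3*exp(-2*I*pi/3) + 5*exp(2*I*pi/3)) + (-2) + (4 + 5*exp(-2*I*pi/3) + 3*exp(2*I*pi/3)) + (-2 + 3*exp(-I*pi/3) - exp(I*pi/3) + 2*exp(2*I*pi/3))] = 6/6 = 1
  <chi_rho, chi_2> = (1/6)[1*(12)*conj(1) + 1*(-1 + 3*exp(-2*I*pi/3) + 2*exp(-I*pi/3) + exp(I*pi/3) + 3*exp(2*I*pi/3))*conj(exp(2*I*pi/3)) + 1*(3 + 5*exp(-2*I*pi/3) + 4*exp(2*I*pi/3))*conj(exp(-2*I*pi/3)) + 1*(2)*conj(1) + 1*(3 + 4*exp(-2*I*pi/3) + 5*exp(2*I*pi/3))*conj(exp(2*I*pi/3)) + 1*(-1 + 3*exp(-2*I*pi/3) + exp(-I*pi/3) + 2*exp(I*pi/3) + 3*exp(2*I*pi/3))*conj(exp(-2*I*pi/3))]
      = (1/6)[(12) + (1 + exp(-I*pi/3) - exp(-2*I*pi/3) + 3*exp(2*I*pi/3)) + (5 + 4*exp(-2*I*pi/3) + 3*exp(2*I*pi/3)) + (2) + (5 + 3*exp(-2*I*pi/3) + 4*exp(2*I*pi/3)) + (1 + 3*exp(-2*I*pi/3) - exp(2*I*pi/3) + exp(I*pi/3))] = 18/6 = 3
  <chi_rho, chi_3> = (1/6)[1*(12)*conj(1) + 1*(-1 + 3*exp(-2*I*pi/3) + 2*exp(-I*pi/3) + exp(I*pi/3) + 3*exp(2*I*pi/3))*conj(-1) + 1*(3 + 5*exp(-2*I*pi/3) + 4*exp(2*I*pi/3))*conj(1) + 1*(2)*conj(-1) + 1*(3 + 4*exp(-2*I*pi/3) + 5*exp(2*I*pi/3))*conj(1) + 1*(-1 + 3*exp(-2*I*pi/3) + exp(-I*pi/3) + 2*exp(I*pi/3) + 3*exp(2*I*pi/3))*conj(-1)]
      = (1/6)[(12) + (1 - 3*exp(2*I*pi/3) - exp(I*pi/3) - 2*exp(-I*pi/3) - 3*exp(-2*I*pi/3)) + (3 + 5*exp(-2*I*pi/3) + 4*exp(2*I*pi/3)) + (-2) + (3 + 4*exp(-2*I*pi/3) + 5*exp(2*I*pi/3)) + (1 - 3*exp(2*I*pi/3) - 2*exp(I*pi/3) - exp(-I*pi/3) - 3*exp(-2*I*pi/3))] = 12/6 = 2
  <chi_rho, chi_4> = (1/6)[1*(12)*conj(1) + 1*(-1 + 3*exp(-2*I*pi/3) + 2*exp(-I*pi/3) + exp(I*pi/3) + 3*exp(2*I*pi/3))*conj(exp(-2*I*pi/3)) + 1*(3 + 5*exp(-2*I*pi/3) + 4*exp(2*I*pi/3))*conj(exp(2*I*pi/3)) + 1*(2)*conj(1) + 1*(3 + 4*exp(-2*I*pi/3) + 5*exp(2*I*pi/3))*conj(exp(-2*I*pi/3)) + 1*(-1 + 3*exp(-2*I*pi/3) + exp(-I*pi/3) + 2*exp(I*pi/3) + 3*exp(2*I*pi/3))*conj(exp(2*I*pi/3))]
      = (1/6)[(12) + (2 + 3*exp(-2*I*pi/3) - exp(2*I*pi/3) + 2*exp(I*pi/3)) + (4 + 3*exp(-2*I*pi/3) + 5*exp(2*I*pi/3)) + (2) + (4 + 5*exp(-2*I*pi/3) + 3*exp(2*I*pi/3)) + (2 + 2*exp(-I*pi/3) - exp(-2*I*pi/3) + 3*exp(2*I*pi/3))] = 18/6 = 3
  <chi_rho, chi_5> = (1/6)[1*(12)*conj(1) + 1*(-1 + 3*exp(-2*I*pi/3) + 2*exp(-I*pi/3) + exp(I*pi/3) + 3*exp(2*I*pi/3))*conj(exp(-I*pi/3)) + 1*(3 + 5*exp(-2*I*pi/3) + 4*exp(2*I*pi/3))*conj(exp(-2*I*pi/3)) + 1*(2)*conj(-1) + 1*(3 + 4*exp(-2*I*pi/3) + 5*exp(2*I*pi/3))*conj(exp(2*I*pi/3)) + 1*(-1 + 3*exp(-2*I*pi/3) + exp(-I*pi/3) + 2*exp(I*pi/3) + 3*exp(2*I*pi/3))*conj(exp(I*pi/3))]
      = (1/6)[(12) + (-1 + 3*exp(-I*pi/3) - exp(I*pi/3) + exp(2*I*pi/3)) + (5 + 4*exp(-2*I*pi/3) + 3*exp(2*I*pi/3)) + (-2) + (5 + 3*exp(-2*I*pi/3) + 4*exp(2*I*pi/3)) + (-1 + exp(-2*I*pi/3) - exp(-I*pi/3) + 3*exp(I*pi/3))] = 12/6 = 2
(Exp terms are combined using exp(i*s)*conj(exp(i*t)) = exp(i*(s-t)), and sums of them are collapsed using the identity that for every m > 1 the m distinct m-th roots of unity sum to 0, e.g. 1 + exp(2*I*pi/3) + exp(-2*I*pi/3) = 0.)
Dimension check: dim(rho) = sum (mult * dim) = 1*1 + 1*1 + 3*1 + 2*1 + 3*1 + 2*1 = 12 = chi_rho(e) = 12.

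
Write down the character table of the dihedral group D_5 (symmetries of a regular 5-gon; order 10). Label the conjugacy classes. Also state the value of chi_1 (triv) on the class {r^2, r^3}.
Conjugacy classes: {e} of size 1, {r^1, r^4} of size 2, {r^2, r^3} of size 2, {s, sr, ..., sr^4} of size 5.
Character table:
  irrep \ class              {e} (size 1)  {r^1, r^4} (size 2)  {r^2, r^3} (size 2)  {s, sr, ..., sr^4} (size 5)
  chi_1 (triv)               1             1                    1                    1                          
  chi_2 (sign: r->1, s->-1)  1             1                    1                    -1                         
  chi_3 (2d, j=1)            2             -1/2 + sqrt(5)/2     -sqrt(5)/2 - 1/2     0                          
  chi_4 (2d, j=2)            2             -sqrt(5)/2 - 1/2     -1/2 + sqrt(5)/2     0                          

Spot check: chi_1 (triv) on {r^2, r^3} = 1.

Working: D_5 has order 2*5 = 10 with 4 conjugacy classes, hence 4 irreducibles. Sum of squared dims 1 + 1 + 4 + 4 = 10 = |G|. Linear characters come from the abelianisation; the 2-dimensional irreps have character r^k -> 2*cos(2*pi*j*k/5), reflections -> 0.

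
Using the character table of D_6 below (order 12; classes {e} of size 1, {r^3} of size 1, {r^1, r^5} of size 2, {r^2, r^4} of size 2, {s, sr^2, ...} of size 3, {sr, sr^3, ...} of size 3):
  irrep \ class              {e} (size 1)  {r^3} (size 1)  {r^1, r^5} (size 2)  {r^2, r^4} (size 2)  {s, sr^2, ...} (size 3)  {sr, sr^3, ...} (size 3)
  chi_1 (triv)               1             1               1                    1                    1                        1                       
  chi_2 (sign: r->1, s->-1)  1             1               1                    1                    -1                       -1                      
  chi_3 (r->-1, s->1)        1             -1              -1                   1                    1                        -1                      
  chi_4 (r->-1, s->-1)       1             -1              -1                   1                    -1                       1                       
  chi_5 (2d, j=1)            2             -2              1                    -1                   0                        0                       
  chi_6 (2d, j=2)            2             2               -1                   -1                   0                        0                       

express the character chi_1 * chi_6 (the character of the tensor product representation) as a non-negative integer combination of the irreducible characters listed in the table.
chi_1 tensor chi_6 = chi_6 (all other irreducibles have multiplicity 0).

Reasoning: The character of a tensor product is the pointwise product (chi_1 * chi_6)(C) = chi_1(C) * chi_6(C):
  {e}: (1)*(2), {r^3}: (1)*(2), {r^1, r^5}: (1)*(-1), {r^2, r^4}: (1)*(-1), {s, sr^2, ...}: (1)*(0), {sr, sr^3, ...}: (1)*(0)
so (chi_1 * chi_6) takes values
  {e} -> 2, {r^3} -> 2, {r^1, r^5} -> -1, {r^2, r^4} -> -1, {s, sr^2, ...} -> 0, {sr, sr^3, ...} -> 0.
Now take the inner product of this character with each irreducible chi from the table, <chi_1*chi_6, chi> = (1/12) sum_C |C| (chi_1*chi_6)(C) conj(chi(C)):
  <chi_1*chi_6, chi_1> = (1/12)[1*(2)*conj(1) + 1*(2)*conj(1) + 2*(-1)*conj(1) + 2*(-1)*conj(1) + 3*(0)*conj(1) + 3*(0)*conj(1)]
      = (1/12)[(2) + (2) + (-2) + (-2) + (0) + (0)] = 0/12 = 0
  <chi_1*chi_6, chi_2> = (1/12)[1*(2)*conj(1) + 1*(2)*conj(1) + 2*(-1)*conj(1) + 2*(-1)*conj(1) + 3*(0)*conj(-1) + 3*(0)*conj(-1)]
      = (1/12)[(2) + (2) + (-2) + (-2) + (0) + (0)] = 0/12 = 0
  <chi_1*chi_6, chi_3> = (1/12)[1*(2)*conj(1) + 1*(2)*conj(-1) + 2*(-1)*conj(-1) + 2*(-1)*conj(1) + 3*(0)*conj(1) + 3*(0)*conj(-1)]
      = (1/12)[(2) + (-2) + (2) + (-2) + (0) + (0)] = 0/12 = 0
  <chi_1*chi_6, chi_4> = (1/12)[1*(2)*conj(1) + 1*(2)*conj(-1) + 2*(-1)*conj(-1) + 2*(-1)*conj(1) + 3*(0)*conj(-1) + 3*(0)*conj(1)]
      = (1/12)[(2) + (-2) + (2) + (-2) + (0) + (0)] = 0/12 = 0
  <chi_1*chi_6, chi_5> = (1/12)[1*(2)*conj(2) + 1*(2)*conj(-2) + 2*(-1)*conj(1) + 2*(-1)*conj(-1) + 3*(0)*conj(0) + 3*(0)*conj(0)]
      = (1/12)[(4) + (-4) + (-2) + (2) + (0) + (0)] = 0/12 = 0
  <chi_1*chi_6, chi_6> = (1/12)[1*(2)*conj(2) + 1*(2)*conj(2) + 2*(-1)*conj(-1) + 2*(-1)*conj(-1) + 3*(0)*conj(0) + 3*(0)*conj(0)]
      = (1/12)[(4) + (4) + (2) + (2) + (0) + (0)] = 12/12 = 1
Hence the multiplicities are chi_6: 1. Dimension check: dim(chi_1)*dim(chi_6) = 1*2 = 2 and sum (mult * dim) = 1*2 = 2.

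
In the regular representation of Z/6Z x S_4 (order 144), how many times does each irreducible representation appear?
Each irreducible V_i of dimension d_i appears with multiplicity d_i, i.e. rho_reg = (direct sum over all irreducibles V_i) d_i V_i. The irreducible dimensions for Z/6Z x S_4 are 1, 1, 1, 1, 1, 1, 1, 1, 1, 1, 1, 1, 2, 2, 2, 2, 2, 2, 3, 3, 3, 3, 3, 3, 3, 3, 3, 3, 3, 3: 12 irreducibles of dimension 1, each with multiplicity 1; 6 irreducibles of dimension 2, each with multiplicity 2; 12 irreducibles of dimension 3, each with multiplicity 3. Total dimension 12*1*1 + 6*2*2 + 12*3*3 = 144 = |G|.

Justification: General theorem: in the regular representation of a finite group G, each irreducible appears with multiplicity equal to its dimension. Check: dim(rho_reg) = sum d_i^2 = 1 + 1 + 1 + 1 + 1 + 1 + 1 + 1 + 1 + 1 + 1 + 1 + 4 + 4 + 4 + 4 + 4 + 4 + 9 + 9 + 9 + 9 + 9 + 9 + 9 + 9 + 9 + 9 + 9 + 9 = 144 = |G|.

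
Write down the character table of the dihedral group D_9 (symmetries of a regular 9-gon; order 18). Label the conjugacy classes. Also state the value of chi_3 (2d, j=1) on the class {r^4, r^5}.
Conjugacy classes: {e} of size 1, {r^1, r^8} of size 2, {r^2, r^7} of size 2, {r^3, r^6} of size 2, {r^4, r^5} of size 2, {s, sr, ..., sr^8} of size 9.
Character table:
  irrep \ class              {e} (size 1)  {r^1, r^8} (size 2)  {r^2, r^7} (size 2)  {r^3, r^6} (size 2)  {r^4, r^5} (size 2)  {s, sr, ..., sr^8} (size 9)
  chi_1 (triv)               1             1                    1                    1                    1                    1                          
  chi_2 (sign: r->1, s->-1)  1             1                    1                    1                    1                    -1                         
  chi_3 (2d, j=1)            2             2*cos(2*pi/9)        2*cos(4*pi/9)        -1                   -2*cos(pi/9)         0                          
  chi_4 (2d, j=2)            2             2*cos(4*pi/9)        -2*cos(pi/9)         -1                   2*cos(2*pi/9)        0                          
  chi_5 (2d, j=3)            2             -1                   -1                   2                    -1                   0                          
  chi_6 (2d, j=4)            2             -2*cos(pi/9)         2*cos(2*pi/9)        -1                   2*cos(4*pi/9)        0                          

Spot check: chi_3 (2d, j=1) on {r^4, r^5} = -2*cos(pi/9).

Derivation: D_9 has order 2*9 = 18 with 6 conjugacy classes, hence 6 irreducibles. Sum of squared dims 1 + 1 + 4 + 4 + 4 + 4 = 18 = |G|. Linear characters come from the abelianisation; the 2-dimensional irreps have character r^k -> 2*cos(2*pi*j*k/9), reflections -> 0.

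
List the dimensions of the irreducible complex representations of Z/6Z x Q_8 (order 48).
Dimensions: 1, 1, 1, 1, 1, 1, 1, 1, 1, 1, 1, 1, 1, 1, 1, 1, 1, 1, 1, 1, 1, 1, 1, 1, 2, 2, 2, 2, 2, 2

Working: There are 30 irreducibles (= number of conjugacy classes). Their dimensions d_i satisfy sum d_i^2 = |G| = 48: 1 + 1 + 1 + 1 + 1 + 1 + 1 + 1 + 1 + 1 + 1 + 1 + 1 + 1 + 1 + 1 + 1 + 1 + 1 + 1 + 1 + 1 + 1 + 1 + 4 + 4 + 4 + 4 + 4 + 4 = 48. (For the product with Z/6Z: each of the 6 1-dim characters of Z/6Z tensors with each irrep of Q_8, giving 6 copies of each Q_8-dimension.)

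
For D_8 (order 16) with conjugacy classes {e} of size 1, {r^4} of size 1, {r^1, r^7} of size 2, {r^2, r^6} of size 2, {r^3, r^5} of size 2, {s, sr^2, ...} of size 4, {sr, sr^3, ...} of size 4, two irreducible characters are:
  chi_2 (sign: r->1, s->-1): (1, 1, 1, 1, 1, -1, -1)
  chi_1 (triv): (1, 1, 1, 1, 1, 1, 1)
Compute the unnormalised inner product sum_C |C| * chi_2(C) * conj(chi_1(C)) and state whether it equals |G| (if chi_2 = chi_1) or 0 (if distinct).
Sum = 0; so <chi_2, chi_1> = 0 (distinct irreducibles are orthogonal).

Argument: Compute term by term over conjugacy classes (|C| * chi_2(C) * conj(chi_1(C))):
  1*(1)*conj(1) + 1*(1)*conj(1) + 2*(1)*conj(1) + 2*(1)*conj(1) + 2*(1)*conj(1) + 4*(-1)*conj(1) + 4*(-1)*conj(1)
  = (1) + (1) + (2) + (2) + (2) + (-4) + (-4)
  = 0.
Dividing by |G| = 16 gives 0/16 = 0, matching the row-orthogonality relation <chi_2, chi_1> = [chi_2 = chi_1].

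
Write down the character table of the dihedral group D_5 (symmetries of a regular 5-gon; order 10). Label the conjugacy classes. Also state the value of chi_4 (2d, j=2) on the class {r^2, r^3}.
Conjugacy classes: {e} of size 1, {r^1, r^4} of size 2, {r^2, r^3} of size 2, {s, sr, ..., sr^4} of size 5.
Character table:
  irrep \ class              {e} (size 1)  {r^1, r^4} (size 2)  {r^2, r^3} (size 2)  {s, sr, ..., sr^4} (size 5)
  chi_1 (triv)               1             1                    1                    1                          
  chi_2 (sign: r->1, s->-1)  1             1                    1                    -1                         
  chi_3 (2d, j=1)            2             -1/2 + sqrt(5)/2     -sqrt(5)/2 - 1/2     0                          
  chi_4 (2d, j=2)            2             -sqrt(5)/2 - 1/2     -1/2 + sqrt(5)/2     0                          

Spot check: chi_4 (2d, j=2) on {r^2, r^3} = -1/2 + sqrt(5)/2.

Explanation: D_5 has order 2*5 = 10 with 4 conjugacy classes, hence 4 irreducibles. Sum of squared dims 1 + 1 + 4 + 4 = 10 = |G|. Linear characters come from the abelianisation; the 2-dimensional irreps have character r^k -> 2*cos(2*pi*j*k/5), reflections -> 0.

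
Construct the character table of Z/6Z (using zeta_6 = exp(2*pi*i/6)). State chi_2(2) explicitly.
Character table of Z/6Z (irreps indexed chi_0,...,chi_5 with chi_k(m) = zeta_6^(k*m), zeta_6 = exp(2*pi*i/6)):
  irrep \ class  {0} (size 1)  {1} (size 1)    {2} (size 1)    {3} (size 1)  {4} (size 1)    {5} (size 1)  
  chi_0          1             1               1               1             1               1             
  chi_1          1             exp(I*pi/3)     exp(2*I*pi/3)   -1            exp(-2*I*pi/3)  exp(-I*pi/3)  
  chi_2          1             exp(2*I*pi/3)   exp(-2*I*pi/3)  1             exp(2*I*pi/3)   exp(-2*I*pi/3)
  chi_3          1             -1              1               -1            1               -1            
  chi_4          1             exp(-2*I*pi/3)  exp(2*I*pi/3)   1             exp(-2*I*pi/3)  exp(2*I*pi/3) 
  chi_5          1             exp(-I*pi/3)    exp(-2*I*pi/3)  -1            exp(2*I*pi/3)   exp(I*pi/3)   

Spot check: chi_2(2) = zeta_6^(2*2) = zeta_6^4 = exp(-2*I*pi/3).

Explanation: Z/6Z is abelian, so all 6 irreducible complex representations are 1-dimensional. They are given by chi_k(m) = zeta_6^(k*m) for k = 0,...,5. Row orthogonality: sum_m chi_k(m) conj(chi_l(m)) = 6 * [k = l].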